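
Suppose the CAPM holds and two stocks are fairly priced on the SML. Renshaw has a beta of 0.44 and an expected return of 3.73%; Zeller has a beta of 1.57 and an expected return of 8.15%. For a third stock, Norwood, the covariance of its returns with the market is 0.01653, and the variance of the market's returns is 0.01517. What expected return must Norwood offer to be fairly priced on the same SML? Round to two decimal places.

6.27%

MRP = (8.15% − 3.73%) / (1.57 − 0.44) = 3.9115%
R_f = 3.73% − 0.44 × 3.9115% = 2.0089%
β_Norwood = Cov / Var(R_m) = 0.01653 / 0.01517 = 1.0897
E(R_Norwood) = R_f + β × MRP = 2.0089% + 1.0897 × 3.9115% = 6.27%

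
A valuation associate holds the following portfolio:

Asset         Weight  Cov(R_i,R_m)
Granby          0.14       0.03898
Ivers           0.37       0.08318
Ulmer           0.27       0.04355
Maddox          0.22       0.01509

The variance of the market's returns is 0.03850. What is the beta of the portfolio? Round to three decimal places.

β_Granby = 0.03898 / 0.03850 = 1.0125
β_Ivers = 0.08318 / 0.03850 = 2.1605
β_Ulmer = 0.04355 / 0.03850 = 1.1312
β_Maddox = 0.01509 / 0.03850 = 0.3919
β_P = Σ w_i β_i = 0.14×1.0125 + 0.37×2.1605 + 0.27×1.1312 + 0.22×0.3919 = 1.3328

1.333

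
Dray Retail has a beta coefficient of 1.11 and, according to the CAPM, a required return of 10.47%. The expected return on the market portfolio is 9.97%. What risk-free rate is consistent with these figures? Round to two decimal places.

E(R) = R_f + β(E(R_m) − R_f) = R_f(1 − β) + β·E(R_m)
10.47% = R_f × (1 − 1.11) + 1.11 × 9.97%
10.47% = R_f × -0.11 + 11.0667%
R_f = (10.47% − 11.0667%) / -0.11 = 5.42%

5.42%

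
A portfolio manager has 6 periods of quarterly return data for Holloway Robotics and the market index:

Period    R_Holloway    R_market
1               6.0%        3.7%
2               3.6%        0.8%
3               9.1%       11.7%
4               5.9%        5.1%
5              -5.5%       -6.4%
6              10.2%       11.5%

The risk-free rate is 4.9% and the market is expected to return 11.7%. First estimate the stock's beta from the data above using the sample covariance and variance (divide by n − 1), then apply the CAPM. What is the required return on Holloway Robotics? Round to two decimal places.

10.28%

Mean R_i = (6.0 + 3.6 + 9.1 + 5.9 − 5.5 + 10.2) / 6 = 4.8833%
Mean R_m = (3.7 + 0.8 + 11.7 + 5.1 − 6.4 + 11.5) / 6 = 4.4000%
Σ(R_i − R̄_i)(R_m − R̄_m) = 185.2200  ⇒  Cov = 185.2200 / 5 = 37.0440
Σ(R_m − R̄_m)² = 234.2800  ⇒  Var(R_m) = 234.2800 / 5 = 46.8560
β = Cov / Var(R_m) = 37.0440 / 46.8560 = 0.7906
MRP = 11.7% − 4.9% = 6.80%
E(R) = R_f + β × MRP = 4.9% + 0.7906 × 6.8% = 10.28%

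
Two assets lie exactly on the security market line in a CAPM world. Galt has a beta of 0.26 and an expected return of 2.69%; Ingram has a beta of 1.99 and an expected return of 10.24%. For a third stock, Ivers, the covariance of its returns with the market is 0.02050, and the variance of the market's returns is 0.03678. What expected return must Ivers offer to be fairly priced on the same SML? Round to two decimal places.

MRP = (10.24% − 2.69%) / (1.99 − 0.26) = 4.3642%
R_f = 2.69% − 0.26 × 4.3642% = 1.5553%
β_Ivers = Cov / Var(R_m) = 0.02050 / 0.03678 = 0.5574
E(R_Ivers) = R_f + β × MRP = 1.5553% + 0.5574 × 4.3642% = 3.99%

3.99%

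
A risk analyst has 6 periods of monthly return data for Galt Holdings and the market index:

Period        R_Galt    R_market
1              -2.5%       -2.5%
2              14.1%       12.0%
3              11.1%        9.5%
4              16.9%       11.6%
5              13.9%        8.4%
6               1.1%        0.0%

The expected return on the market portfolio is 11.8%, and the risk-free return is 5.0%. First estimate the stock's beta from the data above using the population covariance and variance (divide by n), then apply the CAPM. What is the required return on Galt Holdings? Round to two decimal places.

13.45%

Mean R_i = (-2.5 + 14.1 + 11.1 + 16.9 + 13.9 + 1.1) / 6 = 9.1000%
Mean R_m = (-2.5 + 12.0 + 9.5 + 11.6 + 8.4 + 0.0) / 6 = 6.5000%
Σ(R_i − R̄_i)(R_m − R̄_m) = 238.8000  ⇒  Cov = 238.8000 / 6 = 39.8000
Σ(R_m − R̄_m)² = 192.1200  ⇒  Var(R_m) = 192.1200 / 6 = 32.0200
β = Cov / Var(R_m) = 39.8000 / 32.0200 = 1.2430
MRP = 11.8% − 5.0% = 6.80%
E(R) = R_f + β × MRP = 5.0% + 1.2430 × 6.8% = 13.45%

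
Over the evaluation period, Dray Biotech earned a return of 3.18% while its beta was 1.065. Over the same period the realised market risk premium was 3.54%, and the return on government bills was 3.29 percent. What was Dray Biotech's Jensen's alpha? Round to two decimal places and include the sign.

CAPM benchmark = R_f + β(R_m − R_f) = 3.29% + 1.065 × 3.54% = 7.06010%
α = actual − benchmark = 3.18% − 7.06010% = -3.88%

-3.88%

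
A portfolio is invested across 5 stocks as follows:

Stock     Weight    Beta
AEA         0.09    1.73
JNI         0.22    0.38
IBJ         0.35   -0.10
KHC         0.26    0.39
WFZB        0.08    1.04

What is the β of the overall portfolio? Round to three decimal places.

0.389

β_P = Σ w_i β_i = 0.09×1.73 + 0.22×0.38 + 0.35×-0.10 + 0.26×0.39 + 0.08×1.04 = 0.3889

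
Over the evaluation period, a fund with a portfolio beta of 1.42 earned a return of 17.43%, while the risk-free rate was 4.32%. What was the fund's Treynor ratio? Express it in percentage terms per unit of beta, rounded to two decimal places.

9.23%

Treynor = (R_P − R_f) / β_P = (17.43% − 4.32%) / 1.4200 = 13.11% / 1.4200 = 9.23%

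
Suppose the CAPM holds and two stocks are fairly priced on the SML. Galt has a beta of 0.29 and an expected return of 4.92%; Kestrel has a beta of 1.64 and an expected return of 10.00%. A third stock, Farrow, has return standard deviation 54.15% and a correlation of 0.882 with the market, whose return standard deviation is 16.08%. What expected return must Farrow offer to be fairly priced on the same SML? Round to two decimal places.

15.01%

MRP = (10.00% − 4.92%) / (1.64 − 0.29) = 3.7630%
R_f = 4.92% − 0.29 × 3.7630% = 3.8287%
β_Farrow = ρ·σ_i/σ_m = 0.882 × 54.15 / 16.08 = 2.9702
E(R_Farrow) = R_f + β × MRP = 3.8287% + 2.9702 × 3.7630% = 15.01%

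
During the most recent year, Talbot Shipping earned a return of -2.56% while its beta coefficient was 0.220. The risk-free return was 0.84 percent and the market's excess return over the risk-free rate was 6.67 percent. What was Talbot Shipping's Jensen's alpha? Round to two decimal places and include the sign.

-4.87%

CAPM benchmark = R_f + β(R_m − R_f) = 0.84% + 0.220 × 6.67% = 2.30740%
α = actual − benchmark = -2.56% − 2.30740% = -4.87%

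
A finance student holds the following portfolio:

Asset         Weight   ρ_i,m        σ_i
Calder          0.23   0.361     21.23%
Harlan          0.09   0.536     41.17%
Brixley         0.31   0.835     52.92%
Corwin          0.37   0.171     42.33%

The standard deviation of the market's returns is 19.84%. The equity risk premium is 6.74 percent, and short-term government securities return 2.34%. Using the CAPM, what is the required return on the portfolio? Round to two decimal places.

9.18%

β_Calder = 0.361 × 21.23% / 19.84% = 0.3863
β_Harlan = 0.536 × 41.17% / 19.84% = 1.1123
β_Brixley = 0.835 × 52.92% / 19.84% = 2.2272
β_Corwin = 0.171 × 42.33% / 19.84% = 0.3648
β_P = Σ w_i β_i = 0.23×0.3863 + 0.09×1.1123 + 0.31×2.2272 + 0.37×0.3648 = 1.0144
E(R_P) = R_f + β_P × MRP = 2.34% + 1.0144 × 6.74% = 9.18%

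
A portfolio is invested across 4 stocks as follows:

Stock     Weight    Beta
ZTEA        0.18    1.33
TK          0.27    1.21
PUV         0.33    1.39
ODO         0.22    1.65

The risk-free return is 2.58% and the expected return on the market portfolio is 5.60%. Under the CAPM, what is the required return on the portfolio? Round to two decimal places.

6.77%

β_P = Σ w_i β_i = 0.18×1.33 + 0.27×1.21 + 0.33×1.39 + 0.22×1.65 = 1.3878
MRP = 5.60% − 2.58% = 3.02%
E(R_P) = R_f + β_P × MRP = 2.58% + 1.3878 × 3.02% = 6.77%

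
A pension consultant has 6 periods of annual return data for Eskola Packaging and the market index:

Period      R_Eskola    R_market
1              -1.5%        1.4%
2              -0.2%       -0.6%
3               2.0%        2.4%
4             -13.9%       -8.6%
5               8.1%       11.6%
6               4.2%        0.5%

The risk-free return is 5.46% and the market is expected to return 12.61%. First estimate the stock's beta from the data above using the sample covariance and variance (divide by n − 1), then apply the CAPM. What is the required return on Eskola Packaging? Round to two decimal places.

Mean R_i = (-1.5 − 0.2 + 2.0 − 13.9 + 8.1 + 4.2) / 6 = -0.2167%
Mean R_m = (1.4 − 0.6 + 2.4 − 8.6 + 11.6 + 0.5) / 6 = 1.1167%
Σ(R_i − R̄_i)(R_m − R̄_m) = 219.8717  ⇒  Cov = 219.8717 / 5 = 43.9743
Σ(R_m − R̄_m)² = 209.3683  ⇒  Var(R_m) = 209.3683 / 5 = 41.8737
β = Cov / Var(R_m) = 43.9743 / 41.8737 = 1.0502
MRP = 12.61% − 5.46% = 7.15%
E(R) = R_f + β × MRP = 5.46% + 1.0502 × 7.15% = 12.97%

12.97%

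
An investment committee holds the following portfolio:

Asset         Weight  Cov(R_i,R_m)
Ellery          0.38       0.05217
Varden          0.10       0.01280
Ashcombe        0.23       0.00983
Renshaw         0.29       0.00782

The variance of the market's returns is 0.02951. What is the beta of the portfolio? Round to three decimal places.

0.869

β_Ellery = 0.05217 / 0.02951 = 1.7679
β_Varden = 0.01280 / 0.02951 = 0.4338
β_Ashcombe = 0.00983 / 0.02951 = 0.3331
β_Renshaw = 0.00782 / 0.02951 = 0.2650
β_P = Σ w_i β_i = 0.38×1.7679 + 0.10×0.4338 + 0.23×0.3331 + 0.29×0.2650 = 0.8686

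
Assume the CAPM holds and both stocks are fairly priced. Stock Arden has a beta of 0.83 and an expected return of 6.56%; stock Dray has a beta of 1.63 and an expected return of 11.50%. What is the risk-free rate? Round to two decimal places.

Both satisfy E(R) = R_f + β·MRP, so the slope of the SML is
MRP = (11.50% − 6.56%) / (1.63 − 0.83) = 4.94% / 0.80 = 6.1750%
R_f = E(R_Arden) − β_Arden·MRP = 6.56% − 0.83 × 6.1750% = 1.4348%

1.43%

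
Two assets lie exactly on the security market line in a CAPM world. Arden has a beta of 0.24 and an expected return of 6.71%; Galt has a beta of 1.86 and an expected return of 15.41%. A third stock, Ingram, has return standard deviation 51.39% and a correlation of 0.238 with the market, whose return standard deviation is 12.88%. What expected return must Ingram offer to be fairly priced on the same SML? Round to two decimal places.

MRP = (15.41% − 6.71%) / (1.86 − 0.24) = 5.3704%
R_f = 6.71% − 0.24 × 5.3704% = 5.4211%
β_Ingram = ρ·σ_i/σ_m = 0.238 × 51.39 / 12.88 = 0.9496
E(R_Ingram) = R_f + β × MRP = 5.4211% + 0.9496 × 5.3704% = 10.52%

10.52%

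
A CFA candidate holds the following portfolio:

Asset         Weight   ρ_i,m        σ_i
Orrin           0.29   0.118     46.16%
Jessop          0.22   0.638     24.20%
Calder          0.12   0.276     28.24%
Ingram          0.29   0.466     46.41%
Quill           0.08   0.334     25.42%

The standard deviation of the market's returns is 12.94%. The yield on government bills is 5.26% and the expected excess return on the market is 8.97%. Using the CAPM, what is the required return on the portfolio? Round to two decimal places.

14.18%

β_Orrin = 0.118 × 46.16% / 12.94% = 0.4209
β_Jessop = 0.638 × 24.20% / 12.94% = 1.1932
β_Calder = 0.276 × 28.24% / 12.94% = 0.6023
β_Ingram = 0.466 × 46.41% / 12.94% = 1.6713
β_Quill = 0.334 × 25.42% / 12.94% = 0.6561
β_P = Σ w_i β_i = 0.29×0.4209 + 0.22×1.1932 + 0.12×0.6023 + 0.29×1.6713 + 0.08×0.6561 = 0.9940
E(R_P) = R_f + β_P × MRP = 5.26% + 0.9940 × 8.97% = 14.18%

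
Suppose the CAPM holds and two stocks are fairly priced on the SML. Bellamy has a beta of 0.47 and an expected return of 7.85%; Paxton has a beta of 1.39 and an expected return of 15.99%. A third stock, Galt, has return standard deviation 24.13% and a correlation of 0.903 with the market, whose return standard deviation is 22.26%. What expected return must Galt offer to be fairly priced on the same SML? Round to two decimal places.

MRP = (15.99% − 7.85%) / (1.39 − 0.47) = 8.8478%
R_f = 7.85% − 0.47 × 8.8478% = 3.6915%
β_Galt = ρ·σ_i/σ_m = 0.903 × 24.13 / 22.26 = 0.9789
E(R_Galt) = R_f + β × MRP = 3.6915% + 0.9789 × 8.8478% = 12.35%

12.35%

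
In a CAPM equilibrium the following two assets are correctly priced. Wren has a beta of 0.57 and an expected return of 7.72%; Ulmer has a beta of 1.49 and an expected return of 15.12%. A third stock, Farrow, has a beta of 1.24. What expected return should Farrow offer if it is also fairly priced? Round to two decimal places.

MRP (SML slope) = (15.12% − 7.72%) / (1.49 − 0.57) = 7.40% / 0.92 = 8.0435%
R_f (intercept) = 7.72% − 0.57 × 8.0435% = 3.1352%
E(R_Farrow) = R_f + β × MRP = 3.1352% + 1.24 × 8.0435% = 13.11%

13.11%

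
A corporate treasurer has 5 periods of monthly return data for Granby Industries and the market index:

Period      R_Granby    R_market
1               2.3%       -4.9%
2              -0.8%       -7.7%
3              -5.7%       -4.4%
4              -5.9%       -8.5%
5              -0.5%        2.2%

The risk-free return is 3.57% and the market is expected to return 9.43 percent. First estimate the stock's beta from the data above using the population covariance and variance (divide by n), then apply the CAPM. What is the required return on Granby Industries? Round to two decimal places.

5.19%

Mean R_i = (2.3 − 0.8 − 5.7 − 5.9 − 0.5) / 5 = -2.1200%
Mean R_m = (-4.9 − 7.7 − 4.4 − 8.5 + 2.2) / 5 = -4.6600%
Σ(R_i − R̄_i)(R_m − R̄_m) = 19.6240  ⇒  Cov = 19.6240 / 5 = 3.9248
Σ(R_m − R̄_m)² = 71.1720  ⇒  Var(R_m) = 71.1720 / 5 = 14.2344
β = Cov / Var(R_m) = 3.9248 / 14.2344 = 0.2757
MRP = 9.43% − 3.57% = 5.86%
E(R) = R_f + β × MRP = 3.57% + 0.2757 × 5.86% = 5.19%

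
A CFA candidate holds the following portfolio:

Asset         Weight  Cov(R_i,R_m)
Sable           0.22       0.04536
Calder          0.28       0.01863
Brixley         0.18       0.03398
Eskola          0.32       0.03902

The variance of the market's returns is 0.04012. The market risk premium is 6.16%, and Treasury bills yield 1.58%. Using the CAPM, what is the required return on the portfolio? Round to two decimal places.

6.77%

β_Sable = 0.04536 / 0.04012 = 1.1306
β_Calder = 0.01863 / 0.04012 = 0.4644
β_Brixley = 0.03398 / 0.04012 = 0.8470
β_Eskola = 0.03902 / 0.04012 = 0.9726
β_P = Σ w_i β_i = 0.22×1.1306 + 0.28×0.4644 + 0.18×0.8470 + 0.32×0.9726 = 0.8425
E(R_P) = R_f + β_P × MRP = 1.58% + 0.8425 × 6.16% = 6.77%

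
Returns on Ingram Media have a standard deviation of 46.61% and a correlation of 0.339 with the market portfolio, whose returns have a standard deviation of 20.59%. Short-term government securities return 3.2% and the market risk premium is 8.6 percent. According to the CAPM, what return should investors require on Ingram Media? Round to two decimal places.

9.80%

β = ρ × σ_i / σ_m = 0.339 × 46.61% / 20.59% = 0.7674
E(R) = 3.2% + 0.7674 × 8.6% = 9.80%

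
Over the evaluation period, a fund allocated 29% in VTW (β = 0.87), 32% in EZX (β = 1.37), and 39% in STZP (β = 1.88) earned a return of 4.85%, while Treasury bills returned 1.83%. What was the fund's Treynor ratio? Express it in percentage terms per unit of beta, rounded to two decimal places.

β_P = 0.29×0.87 + 0.32×1.37 + 0.39×1.88 = 1.4239
Treynor = (R_P − R_f) / β_P = (4.85% − 1.83%) / 1.4239 = 3.02% / 1.4239 = 2.12%

2.12%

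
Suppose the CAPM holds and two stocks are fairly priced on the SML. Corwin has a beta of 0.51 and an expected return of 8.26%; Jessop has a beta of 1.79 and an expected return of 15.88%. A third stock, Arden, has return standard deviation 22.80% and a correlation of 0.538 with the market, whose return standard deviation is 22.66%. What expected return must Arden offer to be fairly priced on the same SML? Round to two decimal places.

8.45%

MRP = (15.88% − 8.26%) / (1.79 − 0.51) = 5.9531%
R_f = 8.26% − 0.51 × 5.9531% = 5.2239%
β_Arden = ρ·σ_i/σ_m = 0.538 × 22.80 / 22.66 = 0.5413
E(R_Arden) = R_f + β × MRP = 5.2239% + 0.5413 × 5.9531% = 8.45%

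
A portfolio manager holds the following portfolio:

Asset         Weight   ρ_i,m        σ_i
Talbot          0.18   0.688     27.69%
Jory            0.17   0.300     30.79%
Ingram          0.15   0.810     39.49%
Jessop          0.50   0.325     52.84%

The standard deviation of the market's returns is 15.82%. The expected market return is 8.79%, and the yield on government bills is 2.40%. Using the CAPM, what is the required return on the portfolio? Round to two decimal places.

9.83%

β_Talbot = 0.688 × 27.69% / 15.82% = 1.2042
β_Jory = 0.300 × 30.79% / 15.82% = 0.5839
β_Ingram = 0.810 × 39.49% / 15.82% = 2.0219
β_Jessop = 0.325 × 52.84% / 15.82% = 1.0855
β_P = Σ w_i β_i = 0.18×1.2042 + 0.17×0.5839 + 0.15×2.0219 + 0.50×1.0855 = 1.1621
MRP = 8.79% − 2.40% = 6.39%
E(R_P) = R_f + β_P × MRP = 2.40% + 1.1621 × 6.39% = 9.83%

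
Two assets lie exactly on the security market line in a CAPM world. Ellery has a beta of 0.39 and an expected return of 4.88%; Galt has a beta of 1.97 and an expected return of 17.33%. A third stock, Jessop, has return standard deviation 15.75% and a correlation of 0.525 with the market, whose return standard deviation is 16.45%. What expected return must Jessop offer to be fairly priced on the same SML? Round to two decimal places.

5.77%

MRP = (17.33% − 4.88%) / (1.97 − 0.39) = 7.8797%
R_f = 4.88% − 0.39 × 7.8797% = 1.8069%
β_Jessop = ρ·σ_i/σ_m = 0.525 × 15.75 / 16.45 = 0.5027
E(R_Jessop) = R_f + β × MRP = 1.8069% + 0.5027 × 7.8797% = 5.77%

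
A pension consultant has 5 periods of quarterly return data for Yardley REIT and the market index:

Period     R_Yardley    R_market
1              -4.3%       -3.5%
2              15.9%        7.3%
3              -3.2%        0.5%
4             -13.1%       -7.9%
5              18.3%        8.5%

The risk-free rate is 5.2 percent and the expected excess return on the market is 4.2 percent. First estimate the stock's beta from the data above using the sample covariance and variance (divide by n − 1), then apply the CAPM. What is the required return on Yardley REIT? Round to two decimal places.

13.26%

Mean R_i = (-4.3 + 15.9 − 3.2 − 13.1 + 18.3) / 5 = 2.7200%
Mean R_m = (-3.5 + 7.3 + 0.5 − 7.9 + 8.5) / 5 = 0.9800%
Σ(R_i − R̄_i)(R_m − R̄_m) = 375.2320  ⇒  Cov = 375.2320 / 4 = 93.8080
Σ(R_m − R̄_m)² = 195.6480  ⇒  Var(R_m) = 195.6480 / 4 = 48.9120
β = Cov / Var(R_m) = 93.8080 / 48.9120 = 1.9179
E(R) = R_f + β × MRP = 5.2% + 1.9179 × 4.2% = 13.26%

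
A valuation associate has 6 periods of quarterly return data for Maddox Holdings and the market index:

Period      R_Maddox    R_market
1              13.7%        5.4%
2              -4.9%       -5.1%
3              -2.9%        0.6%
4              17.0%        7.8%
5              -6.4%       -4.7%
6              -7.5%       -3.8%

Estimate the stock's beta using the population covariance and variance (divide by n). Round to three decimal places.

1.884

Mean R_i = (13.7 − 4.9 − 2.9 + 17.0 − 6.4 − 7.5) / 6 = 1.5000%
Mean R_m = (5.4 − 5.1 + 0.6 + 7.8 − 4.7 − 3.8) / 6 = 0.0333%
Σ(R_i − R̄_i)(R_m − R̄_m) = 288.1100  ⇒  Cov = 288.1100 / 6 = 48.0183
Σ(R_m − R̄_m)² = 152.8933  ⇒  Var(R_m) = 152.8933 / 6 = 25.4822
β = Cov / Var(R_m) = 48.0183 / 25.4822 = 1.8844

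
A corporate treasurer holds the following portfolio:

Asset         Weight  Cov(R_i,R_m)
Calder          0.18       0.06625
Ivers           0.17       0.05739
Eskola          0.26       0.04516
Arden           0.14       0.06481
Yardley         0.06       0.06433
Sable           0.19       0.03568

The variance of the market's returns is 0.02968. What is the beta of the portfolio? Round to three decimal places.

1.790

β_Calder = 0.06625 / 0.02968 = 2.2321
β_Ivers = 0.05739 / 0.02968 = 1.9336
β_Eskola = 0.04516 / 0.02968 = 1.5216
β_Arden = 0.06481 / 0.02968 = 2.1836
β_Yardley = 0.06433 / 0.02968 = 2.1675
β_Sable = 0.03568 / 0.02968 = 1.2022
β_P = Σ w_i β_i = 0.18×2.2321 + 0.17×1.9336 + 0.26×1.5216 + 0.14×2.1836 + 0.06×2.1675 + 0.19×1.2022 = 1.7903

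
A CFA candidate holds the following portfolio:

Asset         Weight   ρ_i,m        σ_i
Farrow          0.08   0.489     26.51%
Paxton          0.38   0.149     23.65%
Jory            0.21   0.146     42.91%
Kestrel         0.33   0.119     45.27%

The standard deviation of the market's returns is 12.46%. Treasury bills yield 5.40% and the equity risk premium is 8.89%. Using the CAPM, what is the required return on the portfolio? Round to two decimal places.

9.30%

β_Farrow = 0.489 × 26.51% / 12.46% = 1.0404
β_Paxton = 0.149 × 23.65% / 12.46% = 0.2828
β_Jory = 0.146 × 42.91% / 12.46% = 0.5028
β_Kestrel = 0.119 × 45.27% / 12.46% = 0.4324
β_P = Σ w_i β_i = 0.08×1.0404 + 0.38×0.2828 + 0.21×0.5028 + 0.33×0.4324 = 0.4390
E(R_P) = R_f + β_P × MRP = 5.40% + 0.4390 × 8.89% = 9.30%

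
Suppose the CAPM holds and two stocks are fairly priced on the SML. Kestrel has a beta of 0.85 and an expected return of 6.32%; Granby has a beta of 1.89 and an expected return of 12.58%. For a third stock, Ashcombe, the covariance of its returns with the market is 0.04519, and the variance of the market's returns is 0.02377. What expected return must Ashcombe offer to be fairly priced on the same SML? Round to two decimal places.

12.65%

MRP = (12.58% − 6.32%) / (1.89 − 0.85) = 6.0192%
R_f = 6.32% − 0.85 × 6.0192% = 1.2037%
β_Ashcombe = Cov / Var(R_m) = 0.04519 / 0.02377 = 1.9011
E(R_Ashcombe) = R_f + β × MRP = 1.2037% + 1.9011 × 6.0192% = 12.65%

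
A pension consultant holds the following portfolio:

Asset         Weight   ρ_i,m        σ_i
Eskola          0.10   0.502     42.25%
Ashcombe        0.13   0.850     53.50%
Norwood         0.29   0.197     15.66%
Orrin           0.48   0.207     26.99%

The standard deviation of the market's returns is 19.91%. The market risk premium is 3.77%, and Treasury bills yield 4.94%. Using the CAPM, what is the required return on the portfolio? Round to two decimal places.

7.14%

β_Eskola = 0.502 × 42.25% / 19.91% = 1.0653
β_Ashcombe = 0.850 × 53.50% / 19.91% = 2.2840
β_Norwood = 0.197 × 15.66% / 19.91% = 0.1549
β_Orrin = 0.207 × 26.99% / 19.91% = 0.2806
β_P = Σ w_i β_i = 0.10×1.0653 + 0.13×2.2840 + 0.29×0.1549 + 0.48×0.2806 = 0.5831
E(R_P) = R_f + β_P × MRP = 4.94% + 0.5831 × 3.77% = 7.14%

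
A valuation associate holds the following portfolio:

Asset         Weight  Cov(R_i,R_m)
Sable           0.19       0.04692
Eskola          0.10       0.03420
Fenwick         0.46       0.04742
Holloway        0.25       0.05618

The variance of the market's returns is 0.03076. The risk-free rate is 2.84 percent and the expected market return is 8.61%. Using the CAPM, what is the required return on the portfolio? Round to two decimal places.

11.88%

β_Sable = 0.04692 / 0.03076 = 1.5254
β_Eskola = 0.03420 / 0.03076 = 1.1118
β_Fenwick = 0.04742 / 0.03076 = 1.5416
β_Holloway = 0.05618 / 0.03076 = 1.8264
β_P = Σ w_i β_i = 0.19×1.5254 + 0.10×1.1118 + 0.46×1.5416 + 0.25×1.8264 = 1.5667
MRP = 8.61% − 2.84% = 5.77%
E(R_P) = R_f + β_P × MRP = 2.84% + 1.5667 × 5.77% = 11.88%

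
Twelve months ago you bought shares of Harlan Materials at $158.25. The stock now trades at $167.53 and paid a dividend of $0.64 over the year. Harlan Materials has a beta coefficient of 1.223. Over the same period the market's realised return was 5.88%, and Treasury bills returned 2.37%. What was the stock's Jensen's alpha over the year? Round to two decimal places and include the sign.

-0.39%

Realised HPR = (P1 + D1 − P0) / P0 = (167.53 + 0.64 − 158.25) / 158.25 = 9.92 / 158.25 = 6.2686%
MRP = 5.88% − 2.37% = 3.51%
CAPM required = R_f + β·MRP = 2.37% + 1.223 × 3.51% = 6.66273%
α = realised − required = 6.2686% − 6.66273% = -0.39%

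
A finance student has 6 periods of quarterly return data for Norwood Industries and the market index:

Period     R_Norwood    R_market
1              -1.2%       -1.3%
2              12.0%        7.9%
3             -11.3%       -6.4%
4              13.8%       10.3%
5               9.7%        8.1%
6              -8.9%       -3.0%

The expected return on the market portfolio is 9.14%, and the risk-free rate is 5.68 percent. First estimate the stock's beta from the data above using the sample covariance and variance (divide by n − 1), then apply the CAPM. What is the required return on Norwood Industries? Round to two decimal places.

Mean R_i = (-1.2 + 12.0 − 11.3 + 13.8 + 9.7 − 8.9) / 6 = 2.3500%
Mean R_m = (-1.3 + 7.9 − 6.4 + 10.3 + 8.1 − 3.0) / 6 = 2.6000%
Σ(R_i − R̄_i)(R_m − R̄_m) = 379.4300  ⇒  Cov = 379.4300 / 5 = 75.8860
Σ(R_m − R̄_m)² = 245.2000  ⇒  Var(R_m) = 245.2000 / 5 = 49.0400
β = Cov / Var(R_m) = 75.8860 / 49.0400 = 1.5474
MRP = 9.14% − 5.68% = 3.46%
E(R) = R_f + β × MRP = 5.68% + 1.5474 × 3.46% = 11.03%

11.03%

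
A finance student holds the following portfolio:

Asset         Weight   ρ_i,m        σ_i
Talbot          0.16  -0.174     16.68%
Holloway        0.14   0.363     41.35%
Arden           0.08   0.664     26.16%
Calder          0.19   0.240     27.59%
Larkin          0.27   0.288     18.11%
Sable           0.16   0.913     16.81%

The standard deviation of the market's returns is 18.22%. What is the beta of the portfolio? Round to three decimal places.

β_Talbot = -0.174 × 16.68% / 18.22% = -0.1593
β_Holloway = 0.363 × 41.35% / 18.22% = 0.8238
β_Arden = 0.664 × 26.16% / 18.22% = 0.9534
β_Calder = 0.240 × 27.59% / 18.22% = 0.3634
β_Larkin = 0.288 × 18.11% / 18.22% = 0.2863
β_Sable = 0.913 × 16.81% / 18.22% = 0.8423
β_P = Σ w_i β_i = 0.16×-0.1593 + 0.14×0.8238 + 0.08×0.9534 + 0.19×0.3634 + 0.27×0.2863 + 0.16×0.8423 = 0.4472

0.447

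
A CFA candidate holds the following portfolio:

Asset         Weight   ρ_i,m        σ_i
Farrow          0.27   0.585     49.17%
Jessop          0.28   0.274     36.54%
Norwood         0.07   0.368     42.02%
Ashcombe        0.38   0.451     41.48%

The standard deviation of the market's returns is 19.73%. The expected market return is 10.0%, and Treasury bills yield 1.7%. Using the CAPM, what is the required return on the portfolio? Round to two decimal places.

9.59%

β_Farrow = 0.585 × 49.17% / 19.73% = 1.4579
β_Jessop = 0.274 × 36.54% / 19.73% = 0.5074
β_Norwood = 0.368 × 42.02% / 19.73% = 0.7837
β_Ashcombe = 0.451 × 41.48% / 19.73% = 0.9482
β_P = Σ w_i β_i = 0.27×1.4579 + 0.28×0.5074 + 0.07×0.7837 + 0.38×0.9482 = 0.9509
MRP = 10.0% − 1.7% = 8.30%
E(R_P) = R_f + β_P × MRP = 1.7% + 0.9509 × 8.3% = 9.59%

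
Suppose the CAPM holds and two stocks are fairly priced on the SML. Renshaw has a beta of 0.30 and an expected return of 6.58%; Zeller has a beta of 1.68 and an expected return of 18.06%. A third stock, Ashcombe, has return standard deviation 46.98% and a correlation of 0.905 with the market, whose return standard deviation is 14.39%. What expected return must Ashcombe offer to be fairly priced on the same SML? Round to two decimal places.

MRP = (18.06% − 6.58%) / (1.68 − 0.30) = 8.3188%
R_f = 6.58% − 0.30 × 8.3188% = 4.0844%
β_Ashcombe = ρ·σ_i/σ_m = 0.905 × 46.98 / 14.39 = 2.9546
E(R_Ashcombe) = R_f + β × MRP = 4.0844% + 2.9546 × 8.3188% = 28.66%

28.66%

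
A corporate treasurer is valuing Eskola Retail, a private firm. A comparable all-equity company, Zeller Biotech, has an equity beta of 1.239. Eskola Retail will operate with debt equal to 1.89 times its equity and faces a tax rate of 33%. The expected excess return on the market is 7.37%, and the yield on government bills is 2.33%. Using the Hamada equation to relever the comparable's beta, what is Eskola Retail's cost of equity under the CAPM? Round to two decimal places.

23.02%

β_L = β_U × [1 + (1 − t)(D/E)] = 1.239 × [1 + (1 − 0.33) × 1.89]
    = 1.239 × [1 + 0.67 × 1.89] = 1.239 × 2.2663 = 2.8079
E(R) = R_f + β_L × MRP = 2.33% + 2.8079 × 7.37% = 23.02%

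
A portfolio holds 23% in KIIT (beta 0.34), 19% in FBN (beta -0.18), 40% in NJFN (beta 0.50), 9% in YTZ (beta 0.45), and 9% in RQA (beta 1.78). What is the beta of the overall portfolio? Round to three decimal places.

β_P = Σ w_i β_i = 0.23×0.34 + 0.19×-0.18 + 0.40×0.50 + 0.09×0.45 + 0.09×1.78 = 0.4447

0.445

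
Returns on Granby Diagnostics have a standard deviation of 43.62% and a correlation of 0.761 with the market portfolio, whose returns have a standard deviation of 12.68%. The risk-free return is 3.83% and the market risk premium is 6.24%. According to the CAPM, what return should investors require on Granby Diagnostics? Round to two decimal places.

β = ρ × σ_i / σ_m = 0.761 × 43.62% / 12.68% = 2.6179
E(R) = 3.83% + 2.6179 × 6.24% = 20.17%

20.17%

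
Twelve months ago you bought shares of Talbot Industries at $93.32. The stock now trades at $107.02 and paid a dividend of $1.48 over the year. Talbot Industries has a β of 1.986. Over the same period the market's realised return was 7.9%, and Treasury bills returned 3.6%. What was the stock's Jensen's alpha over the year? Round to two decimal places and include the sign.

Realised HPR = (P1 + D1 − P0) / P0 = (107.02 + 1.48 − 93.32) / 93.32 = 15.18 / 93.32 = 16.2666%
MRP = 7.9% − 3.6% = 4.30%
CAPM required = R_f + β·MRP = 3.6% + 1.986 × 4.3% = 12.1398%
α = realised − required = 16.2666% − 12.1398% = +4.13%

+4.13%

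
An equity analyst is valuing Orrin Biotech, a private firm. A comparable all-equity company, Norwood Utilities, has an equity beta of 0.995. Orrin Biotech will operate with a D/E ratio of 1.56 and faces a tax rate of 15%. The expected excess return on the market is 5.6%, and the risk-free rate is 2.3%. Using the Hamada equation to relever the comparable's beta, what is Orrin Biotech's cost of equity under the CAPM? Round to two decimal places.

15.26%

β_L = β_U × [1 + (1 − t)(D/E)] = 0.995 × [1 + (1 − 0.15) × 1.56]
    = 0.995 × [1 + 0.85 × 1.56] = 0.995 × 2.3260 = 2.3144
E(R) = R_f + β_L × MRP = 2.3% + 2.3144 × 5.6% = 15.26%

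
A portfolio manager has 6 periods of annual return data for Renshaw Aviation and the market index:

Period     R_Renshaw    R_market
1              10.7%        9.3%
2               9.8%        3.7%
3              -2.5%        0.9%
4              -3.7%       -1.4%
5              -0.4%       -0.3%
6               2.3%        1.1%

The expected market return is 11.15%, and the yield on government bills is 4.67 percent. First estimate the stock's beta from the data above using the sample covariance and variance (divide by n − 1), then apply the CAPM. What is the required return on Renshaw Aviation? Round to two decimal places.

Mean R_i = (10.7 + 9.8 − 2.5 − 3.7 − 0.4 + 2.3) / 6 = 2.7000%
Mean R_m = (9.3 + 3.7 + 0.9 − 1.4 − 0.3 + 1.1) / 6 = 2.2167%
Σ(R_i − R̄_i)(R_m − R̄_m) = 105.4400  ⇒  Cov = 105.4400 / 5 = 21.0880
Σ(R_m − R̄_m)² = 74.7683  ⇒  Var(R_m) = 74.7683 / 5 = 14.9537
β = Cov / Var(R_m) = 21.0880 / 14.9537 = 1.4102
MRP = 11.15% − 4.67% = 6.48%
E(R) = R_f + β × MRP = 4.67% + 1.4102 × 6.48% = 13.81%

13.81%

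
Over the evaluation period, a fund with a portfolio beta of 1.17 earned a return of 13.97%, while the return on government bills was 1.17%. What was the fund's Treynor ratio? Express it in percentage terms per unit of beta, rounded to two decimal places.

Treynor = (R_P − R_f) / β_P = (13.97% − 1.17%) / 1.1700 = 12.80% / 1.1700 = 10.94%

10.94%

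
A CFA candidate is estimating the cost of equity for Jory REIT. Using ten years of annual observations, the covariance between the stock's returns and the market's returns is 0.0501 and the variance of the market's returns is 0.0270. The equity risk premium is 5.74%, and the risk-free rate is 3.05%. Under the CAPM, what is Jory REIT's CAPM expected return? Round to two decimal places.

13.70%

β = Cov(R_i, R_m) / Var(R_m) = 0.0501 / 0.0270 = 1.8556
E(R) = R_f + β × MRP = 3.05% + 1.8556 × 5.74% = 13.70%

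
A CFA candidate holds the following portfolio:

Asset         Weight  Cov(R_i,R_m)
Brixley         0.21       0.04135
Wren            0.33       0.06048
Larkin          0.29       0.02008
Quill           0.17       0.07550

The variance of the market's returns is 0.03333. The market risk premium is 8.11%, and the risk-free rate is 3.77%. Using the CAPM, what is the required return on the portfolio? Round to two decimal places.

15.28%

β_Brixley = 0.04135 / 0.03333 = 1.2406
β_Wren = 0.06048 / 0.03333 = 1.8146
β_Larkin = 0.02008 / 0.03333 = 0.6025
β_Quill = 0.07550 / 0.03333 = 2.2652
β_P = Σ w_i β_i = 0.21×1.2406 + 0.33×1.8146 + 0.29×0.6025 + 0.17×2.2652 = 1.4192
E(R_P) = R_f + β_P × MRP = 3.77% + 1.4192 × 8.11% = 15.28%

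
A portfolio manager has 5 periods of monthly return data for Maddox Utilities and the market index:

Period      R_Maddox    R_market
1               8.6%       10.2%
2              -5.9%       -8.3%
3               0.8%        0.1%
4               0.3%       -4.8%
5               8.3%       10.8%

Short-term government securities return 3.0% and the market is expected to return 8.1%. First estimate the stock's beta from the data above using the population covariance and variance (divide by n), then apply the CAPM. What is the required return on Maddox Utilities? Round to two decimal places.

6.50%

Mean R_i = (8.6 − 5.9 + 0.8 + 0.3 + 8.3) / 5 = 2.4200%
Mean R_m = (10.2 − 8.3 + 0.1 − 4.8 + 10.8) / 5 = 1.6000%
Σ(R_i − R̄_i)(R_m − R̄_m) = 205.6100  ⇒  Cov = 205.6100 / 5 = 41.1220
Σ(R_m − R̄_m)² = 299.8200  ⇒  Var(R_m) = 299.8200 / 5 = 59.9640
β = Cov / Var(R_m) = 41.1220 / 59.9640 = 0.6858
MRP = 8.1% − 3.0% = 5.10%
E(R) = R_f + β × MRP = 3.0% + 0.6858 × 5.1% = 6.50%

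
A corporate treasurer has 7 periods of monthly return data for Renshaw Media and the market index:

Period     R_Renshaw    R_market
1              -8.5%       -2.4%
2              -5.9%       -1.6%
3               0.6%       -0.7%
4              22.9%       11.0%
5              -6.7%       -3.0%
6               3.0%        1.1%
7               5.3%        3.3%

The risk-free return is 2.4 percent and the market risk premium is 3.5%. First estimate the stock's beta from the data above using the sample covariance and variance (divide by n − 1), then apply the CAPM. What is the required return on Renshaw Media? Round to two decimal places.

10.03%

Mean R_i = (-8.5 − 5.9 + 0.6 + 22.9 − 6.7 + 3.0 + 5.3) / 7 = 1.5286%
Mean R_m = (-2.4 − 1.6 − 0.7 + 11.0 − 3.0 + 1.1 + 3.3) / 7 = 1.1000%
Σ(R_i − R̄_i)(R_m − R̄_m) = 310.4400  ⇒  Cov = 310.4400 / 6 = 51.7400
Σ(R_m − R̄_m)² = 142.4400  ⇒  Var(R_m) = 142.4400 / 6 = 23.7400
β = Cov / Var(R_m) = 51.7400 / 23.7400 = 2.1794
E(R) = R_f + β × MRP = 2.4% + 2.1794 × 3.5% = 10.03%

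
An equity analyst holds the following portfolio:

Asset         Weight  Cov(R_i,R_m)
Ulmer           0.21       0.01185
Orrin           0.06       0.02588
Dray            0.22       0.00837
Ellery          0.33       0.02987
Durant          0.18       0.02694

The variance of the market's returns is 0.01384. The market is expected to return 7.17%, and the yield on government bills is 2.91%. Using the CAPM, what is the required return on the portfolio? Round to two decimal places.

β_Ulmer = 0.01185 / 0.01384 = 0.8562
β_Orrin = 0.02588 / 0.01384 = 1.8699
β_Dray = 0.00837 / 0.01384 = 0.6048
β_Ellery = 0.02987 / 0.01384 = 2.1582
β_Durant = 0.02694 / 0.01384 = 1.9465
β_P = Σ w_i β_i = 0.21×0.8562 + 0.06×1.8699 + 0.22×0.6048 + 0.33×2.1582 + 0.18×1.9465 = 1.4876
MRP = 7.17% − 2.91% = 4.26%
E(R_P) = R_f + β_P × MRP = 2.91% + 1.4876 × 4.26% = 9.25%

9.25%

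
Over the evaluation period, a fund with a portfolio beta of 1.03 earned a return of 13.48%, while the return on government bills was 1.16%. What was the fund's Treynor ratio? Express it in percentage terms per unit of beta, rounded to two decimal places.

11.96%

Treynor = (R_P − R_f) / β_P = (13.48% − 1.16%) / 1.0300 = 12.32% / 1.0300 = 11.96%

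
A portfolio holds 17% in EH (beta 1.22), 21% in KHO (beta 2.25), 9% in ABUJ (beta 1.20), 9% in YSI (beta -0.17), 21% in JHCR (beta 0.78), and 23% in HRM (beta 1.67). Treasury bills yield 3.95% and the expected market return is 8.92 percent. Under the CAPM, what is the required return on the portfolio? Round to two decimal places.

10.51%

β_P = Σ w_i β_i = 0.17×1.22 + 0.21×2.25 + 0.09×1.20 + 0.09×-0.17 + 0.21×0.78 + 0.23×1.67 = 1.3205
MRP = 8.92% − 3.95% = 4.97%
E(R_P) = R_f + β_P × MRP = 3.95% + 1.3205 × 4.97% = 10.51%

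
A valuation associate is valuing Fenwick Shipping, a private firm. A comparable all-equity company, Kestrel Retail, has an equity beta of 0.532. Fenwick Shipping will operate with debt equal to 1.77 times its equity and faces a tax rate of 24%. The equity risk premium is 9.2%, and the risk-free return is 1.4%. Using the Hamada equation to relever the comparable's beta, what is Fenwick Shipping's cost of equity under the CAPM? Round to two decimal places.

12.88%

β_L = β_U × [1 + (1 − t)(D/E)] = 0.532 × [1 + (1 − 0.24) × 1.77]
    = 0.532 × [1 + 0.76 × 1.77] = 0.532 × 2.3452 = 1.2476
E(R) = R_f + β_L × MRP = 1.4% + 1.2476 × 9.2% = 12.88%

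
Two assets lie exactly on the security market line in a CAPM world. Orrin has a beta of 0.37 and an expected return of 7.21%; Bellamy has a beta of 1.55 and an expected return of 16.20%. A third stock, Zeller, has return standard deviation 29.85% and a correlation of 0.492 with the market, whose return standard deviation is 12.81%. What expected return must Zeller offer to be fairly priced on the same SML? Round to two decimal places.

13.13%

MRP = (16.20% − 7.21%) / (1.55 − 0.37) = 7.6186%
R_f = 7.21% − 0.37 × 7.6186% = 4.3911%
β_Zeller = ρ·σ_i/σ_m = 0.492 × 29.85 / 12.81 = 1.1465
E(R_Zeller) = R_f + β × MRP = 4.3911% + 1.1465 × 7.6186% = 13.13%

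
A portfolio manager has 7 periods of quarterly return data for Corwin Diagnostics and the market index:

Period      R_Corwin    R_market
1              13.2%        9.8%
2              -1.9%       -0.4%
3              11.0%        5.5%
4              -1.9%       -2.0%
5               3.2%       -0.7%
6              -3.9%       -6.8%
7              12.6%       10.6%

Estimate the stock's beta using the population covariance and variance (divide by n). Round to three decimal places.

1.101

Mean R_i = (13.2 − 1.9 + 11.0 − 1.9 + 3.2 − 3.9 + 12.6) / 7 = 4.6143%
Mean R_m = (9.8 − 0.4 + 5.5 − 2.0 − 0.7 − 6.8 + 10.6) / 7 = 2.2857%
Σ(R_i − R̄_i)(R_m − R̄_m) = 278.4314  ⇒  Cov = 278.4314 / 7 = 39.7759
Σ(R_m − R̄_m)² = 252.9686  ⇒  Var(R_m) = 252.9686 / 7 = 36.1384
β = Cov / Var(R_m) = 39.7759 / 36.1384 = 1.1007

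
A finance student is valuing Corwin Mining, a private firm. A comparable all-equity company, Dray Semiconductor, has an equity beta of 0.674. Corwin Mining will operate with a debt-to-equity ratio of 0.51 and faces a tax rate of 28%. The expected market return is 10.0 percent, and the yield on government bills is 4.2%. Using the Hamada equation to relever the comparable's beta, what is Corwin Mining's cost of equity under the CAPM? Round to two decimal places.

9.54%

β_L = β_U × [1 + (1 − t)(D/E)] = 0.674 × [1 + (1 − 0.28) × 0.51]
    = 0.674 × [1 + 0.72 × 0.51] = 0.674 × 1.3672 = 0.9215
MRP = 10.0% − 4.2% = 5.80%
E(R) = R_f + β_L × MRP = 4.2% + 0.9215 × 5.8% = 9.54%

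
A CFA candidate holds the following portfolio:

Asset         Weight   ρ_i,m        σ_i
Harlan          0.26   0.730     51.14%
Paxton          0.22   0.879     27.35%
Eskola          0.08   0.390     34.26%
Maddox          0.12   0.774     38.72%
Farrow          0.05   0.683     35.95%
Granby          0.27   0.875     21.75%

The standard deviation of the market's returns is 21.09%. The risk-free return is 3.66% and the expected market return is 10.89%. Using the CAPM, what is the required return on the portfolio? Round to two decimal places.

12.58%

β_Harlan = 0.730 × 51.14% / 21.09% = 1.7701
β_Paxton = 0.879 × 27.35% / 21.09% = 1.1399
β_Eskola = 0.390 × 34.26% / 21.09% = 0.6335
β_Maddox = 0.774 × 38.72% / 21.09% = 1.4210
β_Farrow = 0.683 × 35.95% / 21.09% = 1.1642
β_Granby = 0.875 × 21.75% / 21.09% = 0.9024
β_P = Σ w_i β_i = 0.26×1.7701 + 0.22×1.1399 + 0.08×0.6335 + 0.12×1.4210 + 0.05×1.1642 + 0.27×0.9024 = 1.2341
MRP = 10.89% − 3.66% = 7.23%
E(R_P) = R_f + β_P × MRP = 3.66% + 1.2341 × 7.23% = 12.58%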